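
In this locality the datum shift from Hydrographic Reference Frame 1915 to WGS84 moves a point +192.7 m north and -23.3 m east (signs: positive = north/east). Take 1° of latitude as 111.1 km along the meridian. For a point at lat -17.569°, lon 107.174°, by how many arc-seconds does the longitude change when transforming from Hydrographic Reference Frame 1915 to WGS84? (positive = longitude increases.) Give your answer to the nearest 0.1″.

At latitude -17.569°, cos φ = 0.953354.
1° of longitude at this latitude = 111.1 × cos φ = 105.92 km, so Δλ = -23.3 / 105917.6 = -0.0002200° = -0.792″.

Δλ = -0.8″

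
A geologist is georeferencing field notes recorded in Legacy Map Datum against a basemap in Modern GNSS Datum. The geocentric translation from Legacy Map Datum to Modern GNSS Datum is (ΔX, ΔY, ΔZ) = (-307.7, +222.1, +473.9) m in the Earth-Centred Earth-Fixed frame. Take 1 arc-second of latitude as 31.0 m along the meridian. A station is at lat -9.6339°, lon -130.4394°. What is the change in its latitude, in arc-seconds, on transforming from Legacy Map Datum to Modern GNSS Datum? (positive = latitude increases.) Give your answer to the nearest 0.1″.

sin φ = -0.167352, cos φ = 0.985897, sin λ = -0.761092, cos λ = -0.648643.
North component: ΔN = −sin φ cos λ·ΔX − sin φ sin λ·ΔY + cos φ·ΔZ = −(-0.167352)(-0.648643)(-307.7) − (-0.167352)(-0.761092)(222.1) + (0.985897)(473.9) = 472.33 m.
1° of latitude spans 3600 × 31.00 = 111600 m, so Δφ = 472.33 / 111600 × 3600 = 15.236″.

Δφ = 15.2″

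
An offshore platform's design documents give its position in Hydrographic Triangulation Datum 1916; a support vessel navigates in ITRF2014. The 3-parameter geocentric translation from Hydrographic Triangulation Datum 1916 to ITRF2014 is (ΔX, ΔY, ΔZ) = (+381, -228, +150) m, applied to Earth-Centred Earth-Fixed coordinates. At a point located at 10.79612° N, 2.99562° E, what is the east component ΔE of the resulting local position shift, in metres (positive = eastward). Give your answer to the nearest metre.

ΔE = -248 m

At φ = 10.79612°, λ = 2.99562°: sin φ = 0.187315, cos φ = 0.982300, sin λ = 0.052260, cos λ = 0.998634.
ΔE = −sin λ·ΔX + cos λ·ΔY = −(0.052260)·(381) + (0.998634)·(-228) = -247.60 m.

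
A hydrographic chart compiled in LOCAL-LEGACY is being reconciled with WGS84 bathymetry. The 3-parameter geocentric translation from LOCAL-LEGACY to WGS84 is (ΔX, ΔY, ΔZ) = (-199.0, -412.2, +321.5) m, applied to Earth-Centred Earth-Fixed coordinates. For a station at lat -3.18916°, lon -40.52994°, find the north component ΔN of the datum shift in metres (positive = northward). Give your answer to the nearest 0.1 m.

ΔN = 327.5 m

At φ = -3.18916°, λ = -40.52994°: sin φ = -0.055633, cos φ = 0.998451, sin λ = -0.649845, cos λ = 0.760066.
ΔN = −sin φ cos λ·ΔX − sin φ sin λ·ΔY + cos φ·ΔZ = −(-0.055633)(0.760066)(-199.0) − (-0.055633)(-0.649845)(-412.2) + (0.998451)(321.5) = 327.49 m.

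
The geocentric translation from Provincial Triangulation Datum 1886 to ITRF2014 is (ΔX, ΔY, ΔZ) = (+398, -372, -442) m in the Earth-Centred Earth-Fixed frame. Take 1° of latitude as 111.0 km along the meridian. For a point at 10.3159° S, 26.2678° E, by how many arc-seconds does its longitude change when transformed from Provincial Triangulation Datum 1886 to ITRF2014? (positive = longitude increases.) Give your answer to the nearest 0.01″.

Δλ = -16.80″

sin φ = -0.179075, cos φ = 0.983835, sin λ = 0.442567, cos λ = 0.896735.
East component: ΔE = −sin λ·ΔX + cos λ·ΔY = −(0.442567)(398) + (0.896735)(-372) = -509.73 m.
1° of latitude spans 111000 m; at latitude φ, 1° of longitude spans that × cos φ = 109205.7 m, so Δλ = -509.73 / 109205.7 × 3600 = -16.803″.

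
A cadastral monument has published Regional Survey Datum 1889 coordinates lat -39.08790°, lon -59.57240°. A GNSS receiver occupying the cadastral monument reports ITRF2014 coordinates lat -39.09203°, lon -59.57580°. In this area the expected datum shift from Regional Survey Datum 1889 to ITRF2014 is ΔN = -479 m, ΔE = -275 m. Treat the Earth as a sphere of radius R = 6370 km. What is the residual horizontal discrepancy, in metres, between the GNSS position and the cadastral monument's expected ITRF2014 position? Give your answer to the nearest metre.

27 m

Observed coordinate differences: Δφ = -0.00413°, Δλ = -0.00340°.
Converting to metres (1° lat = 111177 m, cos φ = 0.776180): observed ΔN = -459.2 m, observed ΔE = -293.4 m.
Subtracting the expected shift leaves a residual of -459.2 − (-479) = 19.8 m north and -293.4 − (-275) = -18.4 m east.
Residual distance = √(19.8² + (-18.4)²) = 27.1 m.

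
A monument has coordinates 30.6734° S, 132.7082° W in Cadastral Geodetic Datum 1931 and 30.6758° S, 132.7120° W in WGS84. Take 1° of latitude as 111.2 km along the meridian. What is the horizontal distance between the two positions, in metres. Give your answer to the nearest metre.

451 m

Δφ = -30.6758° − -30.6734° = -0.0024°; Δλ = -132.7120° − -132.7082° = -0.0038°.
ΔN = Δφ × 111200 = -266.9 m; ΔE = Δλ × 111200 × cos(-30.6734°) = -0.0038 × 111200 × 0.860089 = -363.4 m.
Distance = √(ΔE² + ΔN²) = √((-363.4)² + (-266.9)²) = 450.9 m.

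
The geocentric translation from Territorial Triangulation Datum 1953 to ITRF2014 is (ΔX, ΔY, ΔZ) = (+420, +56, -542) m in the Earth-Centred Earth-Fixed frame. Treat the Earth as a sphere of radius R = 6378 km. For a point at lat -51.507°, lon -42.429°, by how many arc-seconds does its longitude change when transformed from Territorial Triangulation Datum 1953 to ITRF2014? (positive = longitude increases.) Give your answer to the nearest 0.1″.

Δλ = 16.9″

sin φ = -0.782684, cos φ = 0.622419, sin λ = -0.674676, cos λ = 0.738114.
East component: ΔE = −sin λ·ΔX + cos λ·ΔY = −(-0.674676)(420) + (0.738114)(56) = 324.70 m.
1° of latitude spans πR/180 = 111317 m; at latitude φ, 1° of longitude spans that × cos φ = 69285.9 m, so Δλ = 324.70 / 69285.9 × 3600 = 16.871″.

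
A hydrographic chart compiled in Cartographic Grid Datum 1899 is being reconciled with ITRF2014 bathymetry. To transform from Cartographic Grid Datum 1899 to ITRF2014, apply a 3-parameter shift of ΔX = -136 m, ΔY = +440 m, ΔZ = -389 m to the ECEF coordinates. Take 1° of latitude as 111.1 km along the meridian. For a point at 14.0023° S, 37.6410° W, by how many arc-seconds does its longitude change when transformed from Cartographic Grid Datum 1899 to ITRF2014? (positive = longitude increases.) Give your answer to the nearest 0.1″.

sin φ = -0.241961, cos φ = 0.970286, sin λ = -0.610712, cos λ = 0.791853.
East component: ΔE = −sin λ·ΔX + cos λ·ΔY = −(-0.610712)(-136) + (0.791853)(440) = 265.36 m.
1° of latitude spans 111100 m; at latitude φ, 1° of longitude spans that × cos φ = 107798.8 m, so Δλ = 265.36 / 107798.8 × 3600 = 8.862″.

Δλ = 8.9″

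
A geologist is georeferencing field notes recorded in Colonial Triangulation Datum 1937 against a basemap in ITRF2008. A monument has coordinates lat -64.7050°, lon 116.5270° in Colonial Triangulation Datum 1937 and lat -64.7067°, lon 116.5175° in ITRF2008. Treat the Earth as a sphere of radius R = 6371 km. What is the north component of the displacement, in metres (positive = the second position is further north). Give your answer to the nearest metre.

ΔN = -189 m

Δφ = -64.7067° − -64.7050° = -0.0017°; Δλ = 116.5175° − 116.5270° = -0.0095°.
1° along a meridian = πR/180 = 111195 m.
ΔN = Δφ × 111195 = -189.0 m; ΔE = Δλ × 111195 × cos(-64.7050°) = -0.0095 × 111195 × 0.427279 = -451.4 m.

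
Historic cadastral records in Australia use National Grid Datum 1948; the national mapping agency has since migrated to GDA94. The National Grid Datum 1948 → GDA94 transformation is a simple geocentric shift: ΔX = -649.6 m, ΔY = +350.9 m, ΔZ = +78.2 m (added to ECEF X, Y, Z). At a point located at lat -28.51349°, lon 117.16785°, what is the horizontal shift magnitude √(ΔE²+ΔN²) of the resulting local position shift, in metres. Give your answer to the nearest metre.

At φ = -28.51349°, λ = 117.16785°: sin φ = -0.477366, cos φ = 0.878705, sin λ = 0.889673, cos λ = -0.456599.
ΔE = −sin λ·ΔX + cos λ·ΔY = −(0.889673)·(-649.6) + (-0.456599)·(350.9) = 417.71 m.
ΔN = −sin φ cos λ·ΔX − sin φ sin λ·ΔY + cos φ·ΔZ = −(-0.477366)(-0.456599)(-649.6) − (-0.477366)(0.889673)(350.9) + (0.878705)(78.2) = 359.33 m.
Horizontal magnitude = √(ΔE² + ΔN²) = √(417.71² + 359.33²) = 551.00 m.

551 m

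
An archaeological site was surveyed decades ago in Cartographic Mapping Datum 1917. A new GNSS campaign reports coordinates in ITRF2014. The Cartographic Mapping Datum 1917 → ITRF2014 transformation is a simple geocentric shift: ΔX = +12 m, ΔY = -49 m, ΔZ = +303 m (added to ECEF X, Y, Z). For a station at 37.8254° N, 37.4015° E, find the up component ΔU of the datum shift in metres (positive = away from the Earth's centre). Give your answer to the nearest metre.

ΔU = 170 m

The local up (radial) axis is (cos φ cos λ, cos φ sin λ, sin φ), giving ΔU = 7.530 − 23.509 + 185.817 = 169.84 m.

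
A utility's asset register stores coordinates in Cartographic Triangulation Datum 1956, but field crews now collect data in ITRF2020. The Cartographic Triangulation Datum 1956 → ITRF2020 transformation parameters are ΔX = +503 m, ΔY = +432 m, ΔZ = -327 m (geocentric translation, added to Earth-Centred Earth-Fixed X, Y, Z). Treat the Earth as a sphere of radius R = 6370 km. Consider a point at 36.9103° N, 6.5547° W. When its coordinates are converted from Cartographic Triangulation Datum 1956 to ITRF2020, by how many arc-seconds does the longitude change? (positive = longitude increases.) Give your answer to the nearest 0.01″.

sin φ = 0.600564, cos φ = 0.799577, sin λ = -0.114152, cos λ = 0.993463.
East component: ΔE = −sin λ·ΔX + cos λ·ΔY = −(-0.114152)(503) + (0.993463)(432) = 486.59 m.
1° of latitude spans πR/180 = 111177 m; at latitude φ, 1° of longitude spans that × cos φ = 88894.9 m, so Δλ = 486.59 / 88894.9 × 3600 = 19.706″.

Δλ = 19.71″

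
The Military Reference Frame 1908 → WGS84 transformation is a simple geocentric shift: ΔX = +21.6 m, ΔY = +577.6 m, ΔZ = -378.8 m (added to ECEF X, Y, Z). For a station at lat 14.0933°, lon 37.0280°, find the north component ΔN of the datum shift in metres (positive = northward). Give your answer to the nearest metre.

At φ = 14.0933°, λ = 37.0280°: sin φ = 0.243502, cos φ = 0.969900, sin λ = 0.602205, cos λ = 0.798341.
ΔN = −sin φ cos λ·ΔX − sin φ sin λ·ΔY + cos φ·ΔZ = −(0.243502)(0.798341)(21.6) − (0.243502)(0.602205)(577.6) + (0.969900)(-378.8) = -456.30 m.

ΔN = -456 m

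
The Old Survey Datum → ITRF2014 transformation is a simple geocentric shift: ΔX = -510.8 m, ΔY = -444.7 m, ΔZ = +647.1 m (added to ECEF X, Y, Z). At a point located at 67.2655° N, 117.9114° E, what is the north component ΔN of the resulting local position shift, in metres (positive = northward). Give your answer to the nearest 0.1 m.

ΔN = 392.0 m

At φ = 67.2655°, λ = 117.9114°: sin φ = 0.922306, cos φ = 0.386461, sin λ = 0.883673, cos λ = -0.468106.
ΔN = −sin φ cos λ·ΔX − sin φ sin λ·ΔY + cos φ·ΔZ = −(0.922306)(-0.468106)(-510.8) − (0.922306)(0.883673)(-444.7) + (0.386461)(647.1) = 391.99 m.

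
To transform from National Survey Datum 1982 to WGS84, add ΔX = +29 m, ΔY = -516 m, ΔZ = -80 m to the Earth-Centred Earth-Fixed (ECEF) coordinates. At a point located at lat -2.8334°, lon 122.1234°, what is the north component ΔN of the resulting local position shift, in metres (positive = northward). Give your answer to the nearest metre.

At φ = -2.8334°, λ = 122.1234°: sin φ = -0.049432, cos φ = 0.998777, sin λ = 0.846905, cos λ = -0.531745.
ΔN = −sin φ cos λ·ΔX − sin φ sin λ·ΔY + cos φ·ΔZ = −(-0.049432)(-0.531745)(29) − (-0.049432)(0.846905)(-516) + (0.998777)(-80) = -102.27 m.

ΔN = -102 m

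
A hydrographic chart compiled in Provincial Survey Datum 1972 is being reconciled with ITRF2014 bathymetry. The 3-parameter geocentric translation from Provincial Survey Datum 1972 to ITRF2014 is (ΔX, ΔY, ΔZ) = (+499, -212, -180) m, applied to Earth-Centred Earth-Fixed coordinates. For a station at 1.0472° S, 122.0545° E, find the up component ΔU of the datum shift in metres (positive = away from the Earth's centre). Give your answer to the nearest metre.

ΔU = -441 m

The local up (radial) axis is (cos φ cos λ, cos φ sin λ, sin φ), giving ΔU = -264.788 − 179.649 + 3.290 = -441.15 m.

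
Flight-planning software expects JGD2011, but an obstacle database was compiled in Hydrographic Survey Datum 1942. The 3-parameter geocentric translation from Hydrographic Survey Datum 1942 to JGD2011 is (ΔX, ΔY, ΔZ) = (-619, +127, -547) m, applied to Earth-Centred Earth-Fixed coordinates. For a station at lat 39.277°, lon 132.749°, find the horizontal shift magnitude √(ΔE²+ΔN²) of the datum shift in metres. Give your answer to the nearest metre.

At φ = 39.277°, λ = 132.749°: sin φ = 0.633070, cos φ = 0.774094, sin λ = 0.734334, cos λ = -0.678788.
ΔE = −sin λ·ΔX + cos λ·ΔY = −(0.734334)·(-619) + (-0.678788)·(127) = 368.35 m.
ΔN = −sin φ cos λ·ΔX − sin φ sin λ·ΔY + cos φ·ΔZ = −(0.633070)(-0.678788)(-619) − (0.633070)(0.734334)(127) + (0.774094)(-547) = -748.47 m.
Horizontal magnitude = √(ΔE² + ΔN²) = √(368.35² + (-748.47)²) = 834.20 m.

834 m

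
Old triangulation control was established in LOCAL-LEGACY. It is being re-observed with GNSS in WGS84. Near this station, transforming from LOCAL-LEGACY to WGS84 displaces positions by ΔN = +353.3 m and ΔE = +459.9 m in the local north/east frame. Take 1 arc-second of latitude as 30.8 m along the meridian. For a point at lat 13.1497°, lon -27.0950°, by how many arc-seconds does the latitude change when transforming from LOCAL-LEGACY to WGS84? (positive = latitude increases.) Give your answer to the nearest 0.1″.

Δφ = 11.5″

1″ of latitude = 30.80 m, so Δφ = 353.3 / 30.80 = 11.471″.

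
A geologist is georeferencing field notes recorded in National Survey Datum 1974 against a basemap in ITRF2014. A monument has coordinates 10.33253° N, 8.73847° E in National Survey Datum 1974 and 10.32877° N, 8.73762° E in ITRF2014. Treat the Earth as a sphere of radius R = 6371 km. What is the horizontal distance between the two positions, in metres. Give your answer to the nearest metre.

Δφ = 10.32877° − 10.33253° = -0.00376°; Δλ = 8.73762° − 8.73847° = -0.00085°.
1° along a meridian = πR/180 = 111195 m.
ΔN = Δφ × 111195 = -418.1 m; ΔE = Δλ × 111195 × cos(10.33253°) = -0.00085 × 111195 × 0.983783 = -93.0 m.
Distance = √(ΔE² + ΔN²) = √((-93.0)² + (-418.1)²) = 428.3 m.

428 m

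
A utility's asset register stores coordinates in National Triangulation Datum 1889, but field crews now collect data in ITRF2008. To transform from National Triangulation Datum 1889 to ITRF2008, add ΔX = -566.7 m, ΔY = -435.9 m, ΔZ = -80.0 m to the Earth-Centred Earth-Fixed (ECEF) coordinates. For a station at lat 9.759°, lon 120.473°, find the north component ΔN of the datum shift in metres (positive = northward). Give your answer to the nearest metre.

At φ = 9.759°, λ = 120.473°: sin φ = 0.169504, cos φ = 0.985529, sin λ = 0.861868, cos λ = -0.507132.
ΔN = −sin φ cos λ·ΔX − sin φ sin λ·ΔY + cos φ·ΔZ = −(0.169504)(-0.507132)(-566.7) − (0.169504)(0.861868)(-435.9) + (0.985529)(-80.0) = -63.88 m.

ΔN = -64 m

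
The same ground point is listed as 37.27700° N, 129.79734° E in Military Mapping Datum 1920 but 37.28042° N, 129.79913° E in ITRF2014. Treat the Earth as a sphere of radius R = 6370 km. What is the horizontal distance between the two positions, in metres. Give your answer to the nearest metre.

Δφ = 37.28042° − 37.27700° = +0.00342°; Δλ = 129.79913° − 129.79734° = +0.00179°.
1° along a meridian = πR/180 = 111177 m.
ΔN = Δφ × 111177 = 380.2 m; ΔE = Δλ × 111177 × cos(37.27700°) = +0.00179 × 111177 × 0.795717 = 158.4 m.
Distance = √(ΔE² + ΔN²) = √(158.4² + 380.2²) = 411.9 m.

412 m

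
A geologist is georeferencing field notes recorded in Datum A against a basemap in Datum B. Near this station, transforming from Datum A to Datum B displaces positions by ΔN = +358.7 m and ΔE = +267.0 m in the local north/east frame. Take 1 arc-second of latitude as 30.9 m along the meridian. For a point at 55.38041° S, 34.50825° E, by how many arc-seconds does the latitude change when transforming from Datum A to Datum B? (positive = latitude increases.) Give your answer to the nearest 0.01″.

1″ of latitude = 30.90 m, so Δφ = 358.7 / 30.90 = 11.608″.

Δφ = 11.61″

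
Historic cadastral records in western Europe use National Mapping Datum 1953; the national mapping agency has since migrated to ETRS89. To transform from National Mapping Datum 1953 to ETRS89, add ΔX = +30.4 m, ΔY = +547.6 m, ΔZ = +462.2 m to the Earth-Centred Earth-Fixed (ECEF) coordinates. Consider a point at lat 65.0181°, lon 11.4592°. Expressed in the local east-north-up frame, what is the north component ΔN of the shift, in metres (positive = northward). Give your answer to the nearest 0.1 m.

At φ = 65.0181°, λ = 11.4592°: sin φ = 0.906441, cos φ = 0.422332, sin λ = 0.198670, cos λ = 0.980066.
ΔN = −sin φ cos λ·ΔX − sin φ sin λ·ΔY + cos φ·ΔZ = −(0.906441)(0.980066)(30.4) − (0.906441)(0.198670)(547.6) + (0.422332)(462.2) = 69.58 m.

ΔN = 69.6 m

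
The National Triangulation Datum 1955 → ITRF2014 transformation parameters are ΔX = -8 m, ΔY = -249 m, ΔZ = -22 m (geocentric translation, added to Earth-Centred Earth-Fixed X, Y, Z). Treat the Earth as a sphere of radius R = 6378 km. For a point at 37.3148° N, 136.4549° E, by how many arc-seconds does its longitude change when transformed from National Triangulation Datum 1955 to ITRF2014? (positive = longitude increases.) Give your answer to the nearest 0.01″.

Δλ = 7.56″

sin φ = 0.606194, cos φ = 0.795317, sin λ = 0.688925, cos λ = -0.724832.
East component: ΔE = −sin λ·ΔX + cos λ·ΔY = −(0.688925)(-8) + (-0.724832)(-249) = 185.99 m.
1° of latitude spans πR/180 = 111317 m; at latitude φ, 1° of longitude spans that × cos φ = 88532.4 m, so Δλ = 185.99 / 88532.4 × 3600 = 7.563″.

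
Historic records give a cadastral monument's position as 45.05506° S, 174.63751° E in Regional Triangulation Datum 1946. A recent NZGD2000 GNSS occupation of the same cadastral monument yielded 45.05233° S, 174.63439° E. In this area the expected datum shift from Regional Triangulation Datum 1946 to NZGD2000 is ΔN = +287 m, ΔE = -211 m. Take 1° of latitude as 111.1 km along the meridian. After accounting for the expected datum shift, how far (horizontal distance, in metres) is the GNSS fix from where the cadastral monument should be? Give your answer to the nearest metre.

38 m

Observed coordinate differences: Δφ = +0.00273°, Δλ = -0.00312°.
Converting to metres (1° lat = 111100 m, cos φ = 0.706427): observed ΔN = 303.3 m, observed ΔE = -244.9 m.
Subtracting the expected shift leaves a residual of 303.3 − (287) = 16.3 m north and -244.9 − (-211) = -33.9 m east.
Residual distance = √(16.3² + (-33.9)²) = 37.6 m.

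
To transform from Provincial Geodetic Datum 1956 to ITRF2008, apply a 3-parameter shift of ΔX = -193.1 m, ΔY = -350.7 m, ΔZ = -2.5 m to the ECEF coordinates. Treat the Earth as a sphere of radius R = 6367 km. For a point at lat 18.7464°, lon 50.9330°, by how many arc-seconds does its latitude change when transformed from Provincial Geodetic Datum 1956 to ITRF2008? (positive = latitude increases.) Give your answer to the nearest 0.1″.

sin φ = 0.321380, cos φ = 0.946950, sin λ = 0.776410, cos λ = 0.630229.
North component: ΔN = −sin φ cos λ·ΔX − sin φ sin λ·ΔY + cos φ·ΔZ = −(0.321380)(0.630229)(-193.1) − (0.321380)(0.776410)(-350.7) + (0.946950)(-2.5) = 124.25 m.
1° of latitude spans πR/180 = 111125 m, so Δφ = 124.25 / 111125 × 3600 = 4.025″.

Δφ = 4.0″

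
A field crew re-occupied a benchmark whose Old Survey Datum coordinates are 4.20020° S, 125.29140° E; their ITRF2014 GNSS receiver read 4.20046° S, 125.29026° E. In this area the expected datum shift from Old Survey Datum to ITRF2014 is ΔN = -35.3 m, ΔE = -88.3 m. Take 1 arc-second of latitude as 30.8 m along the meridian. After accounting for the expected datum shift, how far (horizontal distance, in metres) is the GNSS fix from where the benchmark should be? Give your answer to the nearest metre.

38 m

Observed coordinate differences: Δφ = -0.00026°, Δλ = -0.00114°.
Converting to metres (1° lat = 110880 m, cos φ = 0.997314): observed ΔN = -28.8 m, observed ΔE = -126.1 m.
Subtracting the expected shift leaves a residual of -28.8 − (-35.3) = 6.5 m north and -126.1 − (-88.3) = -37.8 m east.
Residual distance = √(6.5² + (-37.8)²) = 38.3 m.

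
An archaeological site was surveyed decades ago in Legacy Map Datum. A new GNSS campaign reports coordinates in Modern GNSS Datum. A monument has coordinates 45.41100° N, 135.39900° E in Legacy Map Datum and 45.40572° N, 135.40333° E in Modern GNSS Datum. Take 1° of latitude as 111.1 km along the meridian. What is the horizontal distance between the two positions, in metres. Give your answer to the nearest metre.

677 m

Δφ = 45.40572° − 45.41100° = -0.00528°; Δλ = 135.40333° − 135.39900° = +0.00433°.
ΔN = Δφ × 111100 = -586.6 m; ΔE = Δλ × 111100 × cos(45.41100°) = +0.00433 × 111100 × 0.702016 = 337.7 m.
Distance = √(ΔE² + ΔN²) = √(337.7² + (-586.6)²) = 676.9 m.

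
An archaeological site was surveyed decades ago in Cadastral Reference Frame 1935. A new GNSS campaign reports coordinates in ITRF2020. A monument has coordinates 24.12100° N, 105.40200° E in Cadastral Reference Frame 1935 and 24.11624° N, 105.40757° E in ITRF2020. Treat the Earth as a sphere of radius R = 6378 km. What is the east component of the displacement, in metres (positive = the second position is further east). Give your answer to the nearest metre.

ΔE = 566 m

Δφ = 24.11624° − 24.12100° = -0.00476°; Δλ = 105.40757° − 105.40200° = +0.00557°.
1° along a meridian = πR/180 = 111317 m.
ΔN = Δφ × 111317 = -529.9 m; ΔE = Δλ × 111317 × cos(24.12100°) = +0.00557 × 111317 × 0.912684 = 565.9 m.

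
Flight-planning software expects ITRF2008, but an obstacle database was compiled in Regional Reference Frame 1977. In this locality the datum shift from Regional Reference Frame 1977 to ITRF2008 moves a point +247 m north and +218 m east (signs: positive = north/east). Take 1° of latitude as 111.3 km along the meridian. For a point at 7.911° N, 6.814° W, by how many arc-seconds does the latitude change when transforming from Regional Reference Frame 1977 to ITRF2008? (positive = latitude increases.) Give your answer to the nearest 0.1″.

1° of latitude = 111.3 km, so Δφ = 247.0 / 111300 = 0.0022192° = 7.989″.

Δφ = 8.0″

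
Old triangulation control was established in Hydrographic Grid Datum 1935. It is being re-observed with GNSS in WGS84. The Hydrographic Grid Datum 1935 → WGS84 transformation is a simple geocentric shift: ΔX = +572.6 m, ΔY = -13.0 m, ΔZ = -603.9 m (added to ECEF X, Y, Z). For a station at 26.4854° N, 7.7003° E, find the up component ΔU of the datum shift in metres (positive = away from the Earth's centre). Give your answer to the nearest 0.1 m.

ΔU = 237.0 m

The local up (radial) axis is (cos φ cos λ, cos φ sin λ, sin φ), giving ΔU = 507.883 − 1.559 − 269.321 = 237.00 m.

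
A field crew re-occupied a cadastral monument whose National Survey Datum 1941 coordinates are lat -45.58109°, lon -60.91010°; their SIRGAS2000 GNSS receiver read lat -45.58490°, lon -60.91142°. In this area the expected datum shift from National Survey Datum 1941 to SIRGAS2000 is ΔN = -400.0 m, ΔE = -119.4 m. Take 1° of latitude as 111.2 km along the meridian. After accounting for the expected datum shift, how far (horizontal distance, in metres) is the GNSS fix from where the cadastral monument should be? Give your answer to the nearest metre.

29 m

Observed coordinate differences: Δφ = -0.00381°, Δλ = -0.00132°.
Converting to metres (1° lat = 111200 m, cos φ = 0.699899): observed ΔN = -423.7 m, observed ΔE = -102.7 m.
Subtracting the expected shift leaves a residual of -423.7 − (-400.0) = -23.7 m north and -102.7 − (-119.4) = 16.7 m east.
Residual distance = √((-23.7)² + 16.7²) = 29.0 m.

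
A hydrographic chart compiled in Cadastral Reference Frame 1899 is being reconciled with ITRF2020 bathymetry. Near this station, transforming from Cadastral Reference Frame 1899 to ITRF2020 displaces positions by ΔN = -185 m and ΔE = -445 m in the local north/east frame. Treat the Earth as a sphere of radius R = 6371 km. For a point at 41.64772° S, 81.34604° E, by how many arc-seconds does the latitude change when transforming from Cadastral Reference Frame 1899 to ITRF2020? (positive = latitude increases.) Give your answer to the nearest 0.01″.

On a sphere of radius R, 1 rad of latitude = R, so Δφ = ΔN / R = -185.0 / 6371000 = -2.9038e-05 rad = -5.989″.

Δφ = -5.99″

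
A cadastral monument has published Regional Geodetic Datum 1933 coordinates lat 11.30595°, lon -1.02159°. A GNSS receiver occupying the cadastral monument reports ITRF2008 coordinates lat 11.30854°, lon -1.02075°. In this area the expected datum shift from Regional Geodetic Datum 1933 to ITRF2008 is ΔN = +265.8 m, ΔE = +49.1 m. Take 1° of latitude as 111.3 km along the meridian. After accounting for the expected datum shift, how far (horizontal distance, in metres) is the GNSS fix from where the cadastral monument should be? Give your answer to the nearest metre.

48 m

Observed coordinate differences: Δφ = +0.00259°, Δλ = +0.00084°.
Converting to metres (1° lat = 111300 m, cos φ = 0.980594): observed ΔN = 288.3 m, observed ΔE = 91.7 m.
Subtracting the expected shift leaves a residual of 288.3 − (265.8) = 22.5 m north and 91.7 − (49.1) = 42.6 m east.
Residual distance = √(22.5² + 42.6²) = 48.1 m.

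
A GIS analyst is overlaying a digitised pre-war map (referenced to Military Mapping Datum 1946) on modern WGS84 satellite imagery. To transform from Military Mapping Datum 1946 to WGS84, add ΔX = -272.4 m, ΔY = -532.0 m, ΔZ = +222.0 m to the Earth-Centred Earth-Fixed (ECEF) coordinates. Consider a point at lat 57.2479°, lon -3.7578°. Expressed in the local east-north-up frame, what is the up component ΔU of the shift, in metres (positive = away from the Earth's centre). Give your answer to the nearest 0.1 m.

ΔU = 58.5 m

The local up (radial) axis is (cos φ cos λ, cos φ sin λ, sin φ), giving ΔU = -147.053 + 18.863 + 186.706 = 58.52 m.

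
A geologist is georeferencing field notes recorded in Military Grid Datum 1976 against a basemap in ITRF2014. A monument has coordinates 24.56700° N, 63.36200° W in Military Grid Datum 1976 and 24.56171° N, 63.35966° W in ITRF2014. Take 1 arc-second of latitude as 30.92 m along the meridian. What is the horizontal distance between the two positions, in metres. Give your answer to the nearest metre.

635 m

Δφ = 24.56171° − 24.56700° = -0.00529°; Δλ = -63.35966° − -63.36200° = +0.00234°.
1° of latitude = 3600 × 30.92 = 111312 m.
ΔN = Δφ × 111312 = -588.8 m; ΔE = Δλ × 111312 × cos(24.56700°) = +0.00234 × 111312 × 0.909476 = 236.9 m.
Distance = √(ΔE² + ΔN²) = √(236.9² + (-588.8)²) = 634.7 m.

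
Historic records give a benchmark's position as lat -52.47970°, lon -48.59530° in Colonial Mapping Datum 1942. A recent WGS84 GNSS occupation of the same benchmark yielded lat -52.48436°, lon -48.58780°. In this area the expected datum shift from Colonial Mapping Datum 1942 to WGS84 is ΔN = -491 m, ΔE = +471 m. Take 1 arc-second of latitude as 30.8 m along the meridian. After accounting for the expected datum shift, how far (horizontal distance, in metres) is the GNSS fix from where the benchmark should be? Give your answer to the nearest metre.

44 m

Observed coordinate differences: Δφ = -0.00466°, Δλ = +0.00750°.
Converting to metres (1° lat = 110880 m, cos φ = 0.609042): observed ΔN = -516.7 m, observed ΔE = 506.5 m.
Subtracting the expected shift leaves a residual of -516.7 − (-491) = -25.7 m north and 506.5 − (471) = 35.5 m east.
Residual distance = √((-25.7)² + 35.5²) = 43.8 m.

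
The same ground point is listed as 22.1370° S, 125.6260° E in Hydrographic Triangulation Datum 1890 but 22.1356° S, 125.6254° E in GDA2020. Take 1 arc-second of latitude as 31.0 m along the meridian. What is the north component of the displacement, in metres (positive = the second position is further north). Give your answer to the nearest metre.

Δφ = -22.1356° − -22.1370° = +0.0014°; Δλ = 125.6254° − 125.6260° = -0.0006°.
1° of latitude = 3600 × 31.00 = 111600 m.
ΔN = Δφ × 111600 = 156.2 m; ΔE = Δλ × 111600 × cos(-22.1370°) = -0.0006 × 111600 × 0.926285 = -62.0 m.

ΔN = 156 m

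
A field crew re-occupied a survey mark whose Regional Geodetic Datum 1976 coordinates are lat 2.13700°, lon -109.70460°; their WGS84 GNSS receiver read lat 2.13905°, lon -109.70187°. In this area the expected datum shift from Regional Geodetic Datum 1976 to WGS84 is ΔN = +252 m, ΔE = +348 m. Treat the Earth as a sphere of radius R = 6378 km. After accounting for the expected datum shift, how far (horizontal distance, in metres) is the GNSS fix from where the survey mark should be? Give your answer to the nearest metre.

Observed coordinate differences: Δφ = +0.00205°, Δλ = +0.00273°.
Converting to metres (1° lat = 111317 m, cos φ = 0.999305): observed ΔN = 228.2 m, observed ΔE = 303.7 m.
Subtracting the expected shift leaves a residual of 228.2 − (252) = -23.8 m north and 303.7 − (348) = -44.3 m east.
Residual distance = √((-23.8)² + (-44.3)²) = 50.3 m.

50 m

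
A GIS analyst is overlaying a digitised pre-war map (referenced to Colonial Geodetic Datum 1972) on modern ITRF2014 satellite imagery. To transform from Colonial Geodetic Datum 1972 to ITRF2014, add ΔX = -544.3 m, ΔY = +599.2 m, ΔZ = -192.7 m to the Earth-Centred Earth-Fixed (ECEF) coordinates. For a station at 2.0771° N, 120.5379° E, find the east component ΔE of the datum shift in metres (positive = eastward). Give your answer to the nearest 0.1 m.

The local east axis at (φ, λ) is (−sin λ, cos λ, 0), so ΔE = −sin(120.5379°)·(-544.3) + cos(120.5379°)·599.2 = 164.34 m.

ΔE = 164.3 m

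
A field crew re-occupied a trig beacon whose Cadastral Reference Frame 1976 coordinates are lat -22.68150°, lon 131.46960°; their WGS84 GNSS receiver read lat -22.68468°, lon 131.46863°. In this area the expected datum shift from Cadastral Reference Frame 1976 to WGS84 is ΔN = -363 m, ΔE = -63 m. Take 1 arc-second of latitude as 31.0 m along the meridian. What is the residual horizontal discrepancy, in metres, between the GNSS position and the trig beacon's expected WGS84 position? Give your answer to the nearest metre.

Observed coordinate differences: Δφ = -0.00318°, Δλ = -0.00097°.
Converting to metres (1° lat = 111600 m, cos φ = 0.922663): observed ΔN = -354.9 m, observed ΔE = -99.9 m.
Subtracting the expected shift leaves a residual of -354.9 − (-363) = 8.1 m north and -99.9 − (-63) = -36.9 m east.
Residual distance = √(8.1² + (-36.9)²) = 37.8 m.

38 m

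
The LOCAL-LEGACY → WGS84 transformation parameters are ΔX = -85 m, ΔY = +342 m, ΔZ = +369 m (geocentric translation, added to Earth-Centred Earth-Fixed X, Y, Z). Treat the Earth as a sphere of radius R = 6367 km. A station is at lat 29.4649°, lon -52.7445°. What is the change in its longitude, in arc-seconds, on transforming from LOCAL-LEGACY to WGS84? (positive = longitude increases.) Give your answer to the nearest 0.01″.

sin φ = 0.491890, cos φ = 0.870657, sin λ = -0.795944, cos λ = 0.605370.
East component: ΔE = −sin λ·ΔX + cos λ·ΔY = −(-0.795944)(-85) + (0.605370)(342) = 139.38 m.
1° of latitude spans πR/180 = 111125 m; at latitude φ, 1° of longitude spans that × cos φ = 96751.9 m, so Δλ = 139.38 / 96751.9 × 3600 = 5.186″.

Δλ = 5.19″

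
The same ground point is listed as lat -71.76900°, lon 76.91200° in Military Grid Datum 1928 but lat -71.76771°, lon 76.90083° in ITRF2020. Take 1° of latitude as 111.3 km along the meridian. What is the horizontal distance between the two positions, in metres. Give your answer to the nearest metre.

Δφ = -71.76771° − -71.76900° = +0.00129°; Δλ = 76.90083° − 76.91200° = -0.01117°.
ΔN = Δφ × 111300 = 143.6 m; ΔE = Δλ × 111300 × cos(-71.76900°) = -0.01117 × 111300 × 0.312849 = -388.9 m.
Distance = √(ΔE² + ΔN²) = √((-388.9)² + 143.6²) = 414.6 m.

415 m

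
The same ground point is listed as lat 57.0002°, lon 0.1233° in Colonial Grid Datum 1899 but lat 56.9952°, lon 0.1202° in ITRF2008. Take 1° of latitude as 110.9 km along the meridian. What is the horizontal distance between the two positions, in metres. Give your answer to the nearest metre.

585 m

Δφ = 56.9952° − 57.0002° = -0.0050°; Δλ = 0.1202° − 0.1233° = -0.0031°.
ΔN = Δφ × 110900 = -554.5 m; ΔE = Δλ × 110900 × cos(57.0002°) = -0.0031 × 110900 × 0.544636 = -187.2 m.
Distance = √(ΔE² + ΔN²) = √((-187.2)² + (-554.5)²) = 585.3 m.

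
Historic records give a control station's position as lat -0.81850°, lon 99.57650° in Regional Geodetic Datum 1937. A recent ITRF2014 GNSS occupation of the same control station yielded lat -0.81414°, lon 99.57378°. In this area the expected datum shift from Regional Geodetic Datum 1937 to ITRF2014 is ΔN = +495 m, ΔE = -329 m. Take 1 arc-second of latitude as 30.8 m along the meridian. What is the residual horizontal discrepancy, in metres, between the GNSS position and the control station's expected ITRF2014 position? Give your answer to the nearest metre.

30 m

Observed coordinate differences: Δφ = +0.00436°, Δλ = -0.00272°.
Converting to metres (1° lat = 110880 m, cos φ = 0.999898): observed ΔN = 483.4 m, observed ΔE = -301.6 m.
Subtracting the expected shift leaves a residual of 483.4 − (495) = -11.6 m north and -301.6 − (-329) = 27.4 m east.
Residual distance = √((-11.6)² + 27.4²) = 29.8 m.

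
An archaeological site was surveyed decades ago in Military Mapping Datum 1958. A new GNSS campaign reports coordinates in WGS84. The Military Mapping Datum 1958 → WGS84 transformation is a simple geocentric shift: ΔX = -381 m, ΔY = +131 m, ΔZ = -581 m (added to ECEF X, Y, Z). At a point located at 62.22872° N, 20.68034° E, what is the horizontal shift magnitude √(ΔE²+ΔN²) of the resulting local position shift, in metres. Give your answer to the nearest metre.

257 m

At φ = 62.22872°, λ = 20.68034°: sin φ = 0.884815, cos φ = 0.465943, sin λ = 0.353154, cos λ = 0.935565.
ΔE = −sin λ·ΔX + cos λ·ΔY = −(0.353154)·(-381) + (0.935565)·(131) = 257.11 m.
ΔN = −sin φ cos λ·ΔX − sin φ sin λ·ΔY + cos φ·ΔZ = −(0.884815)(0.935565)(-381) − (0.884815)(0.353154)(131) + (0.465943)(-581) = 3.75 m.
Horizontal magnitude = √(ΔE² + ΔN²) = √(257.11² + 3.75²) = 257.14 m.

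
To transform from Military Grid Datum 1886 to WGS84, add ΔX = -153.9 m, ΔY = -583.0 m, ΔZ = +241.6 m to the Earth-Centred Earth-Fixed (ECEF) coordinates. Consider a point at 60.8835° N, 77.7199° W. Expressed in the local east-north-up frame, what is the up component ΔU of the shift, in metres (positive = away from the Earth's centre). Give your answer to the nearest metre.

The local up (radial) axis is (cos φ cos λ, cos φ sin λ, sin φ), giving ΔU = -15.928 + 277.189 + 211.070 = 472.33 m.

ΔU = 472 m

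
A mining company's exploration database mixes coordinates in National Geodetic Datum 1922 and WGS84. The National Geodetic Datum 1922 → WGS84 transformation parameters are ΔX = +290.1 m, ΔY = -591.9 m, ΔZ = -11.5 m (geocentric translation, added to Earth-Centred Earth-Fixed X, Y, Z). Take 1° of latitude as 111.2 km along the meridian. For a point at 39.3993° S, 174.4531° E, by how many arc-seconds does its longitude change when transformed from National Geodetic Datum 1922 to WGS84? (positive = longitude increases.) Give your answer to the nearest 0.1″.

sin φ = -0.634721, cos φ = 0.772741, sin λ = 0.096661, cos λ = -0.995317.
East component: ΔE = −sin λ·ΔX + cos λ·ΔY = −(0.096661)(290.1) + (-0.995317)(-591.9) = 561.09 m.
1° of latitude spans 111200 m; at latitude φ, 1° of longitude spans that × cos φ = 85928.8 m, so Δλ = 561.09 / 85928.8 × 3600 = 23.507″.

Δλ = 23.5″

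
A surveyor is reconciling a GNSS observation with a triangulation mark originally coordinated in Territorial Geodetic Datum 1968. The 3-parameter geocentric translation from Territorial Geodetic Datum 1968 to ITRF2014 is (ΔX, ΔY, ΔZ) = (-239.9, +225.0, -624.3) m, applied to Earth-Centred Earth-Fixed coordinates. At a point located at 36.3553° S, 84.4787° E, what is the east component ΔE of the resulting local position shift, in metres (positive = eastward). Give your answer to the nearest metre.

ΔE = 260 m

The local east axis at (φ, λ) is (−sin λ, cos λ, 0), so ΔE = −sin(84.4787°)·(-239.9) + cos(84.4787°)·225.0 = 260.44 m.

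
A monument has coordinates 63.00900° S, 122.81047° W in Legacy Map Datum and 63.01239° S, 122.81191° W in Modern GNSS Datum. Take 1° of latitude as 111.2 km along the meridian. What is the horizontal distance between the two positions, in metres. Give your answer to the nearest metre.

Δφ = -63.01239° − -63.00900° = -0.00339°; Δλ = -122.81191° − -122.81047° = -0.00144°.
ΔN = Δφ × 111200 = -377.0 m; ΔE = Δλ × 111200 × cos(-63.00900°) = -0.00144 × 111200 × 0.453851 = -72.7 m.
Distance = √(ΔE² + ΔN²) = √((-72.7)² + (-377.0)²) = 383.9 m.

384 m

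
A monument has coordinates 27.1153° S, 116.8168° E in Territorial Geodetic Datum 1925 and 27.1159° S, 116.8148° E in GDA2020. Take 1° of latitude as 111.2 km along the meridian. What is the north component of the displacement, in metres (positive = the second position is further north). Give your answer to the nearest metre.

Δφ = -27.1159° − -27.1153° = -0.0006°; Δλ = 116.8148° − 116.8168° = -0.0020°.
ΔN = Δφ × 111200 = -66.7 m; ΔE = Δλ × 111200 × cos(-27.1153°) = -0.0020 × 111200 × 0.890091 = -198.0 m.

ΔN = -67 m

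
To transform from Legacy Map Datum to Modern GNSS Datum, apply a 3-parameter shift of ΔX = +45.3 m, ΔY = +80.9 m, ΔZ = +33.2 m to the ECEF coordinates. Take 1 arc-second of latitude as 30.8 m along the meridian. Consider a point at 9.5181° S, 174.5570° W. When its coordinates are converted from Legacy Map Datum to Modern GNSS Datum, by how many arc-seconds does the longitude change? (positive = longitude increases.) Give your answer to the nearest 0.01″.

Δλ = -2.51″

sin φ = -0.165359, cos φ = 0.986233, sin λ = -0.094855, cos λ = -0.995491.
East component: ΔE = −sin λ·ΔX + cos λ·ΔY = −(-0.094855)(45.3) + (-0.995491)(80.9) = -76.24 m.
1° of latitude spans 3600 × 30.80 = 110880 m; at latitude φ, 1° of longitude spans that × cos φ = 109353.6 m, so Δλ = -76.24 / 109353.6 × 3600 = -2.510″.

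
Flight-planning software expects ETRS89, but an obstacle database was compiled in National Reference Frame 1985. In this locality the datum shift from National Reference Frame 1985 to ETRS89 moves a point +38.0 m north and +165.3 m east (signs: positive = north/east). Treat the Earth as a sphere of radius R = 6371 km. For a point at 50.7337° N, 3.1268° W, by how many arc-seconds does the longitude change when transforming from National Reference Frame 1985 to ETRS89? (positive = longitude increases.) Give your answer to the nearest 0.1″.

Δλ = 8.5″

At latitude 50.7337°, cos φ = 0.632926.
One radian of longitude at latitude φ spans R cos φ, so Δλ = ΔE / (R cos φ) = 165.3 / (6371000 × 0.632926) = 4.0993e-05 rad = 8.455″.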